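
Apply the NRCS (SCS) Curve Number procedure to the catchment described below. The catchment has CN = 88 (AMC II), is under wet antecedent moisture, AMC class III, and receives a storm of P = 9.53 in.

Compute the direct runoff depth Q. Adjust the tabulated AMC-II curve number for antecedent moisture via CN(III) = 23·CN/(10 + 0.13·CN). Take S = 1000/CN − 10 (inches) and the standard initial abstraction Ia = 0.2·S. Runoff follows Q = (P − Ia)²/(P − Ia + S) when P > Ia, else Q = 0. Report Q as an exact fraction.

CN(III) from CN(II)=88: (23·88)/(10 + 0.13·88) = 6325/67 ≈ 94.403
Retention S: 1000/CN − 10 with CN=94.403 → S = 150/253 ≈ 0.593 in
Ia = 0.2·(150/253) = 30/253 in ≈ 0.119 in
Excess rainfall: 9.530 − 0.119 = 9.411 in; P > Ia so Q > 0
Runoff Q = (P−Ia)²/(P−Ia+S) = (9.411)²/(9.411+0.593) = 56695895881/6403657700 ≈ 8.854 in

Q = 56695895881/6403657700 in ≈ 8.854 in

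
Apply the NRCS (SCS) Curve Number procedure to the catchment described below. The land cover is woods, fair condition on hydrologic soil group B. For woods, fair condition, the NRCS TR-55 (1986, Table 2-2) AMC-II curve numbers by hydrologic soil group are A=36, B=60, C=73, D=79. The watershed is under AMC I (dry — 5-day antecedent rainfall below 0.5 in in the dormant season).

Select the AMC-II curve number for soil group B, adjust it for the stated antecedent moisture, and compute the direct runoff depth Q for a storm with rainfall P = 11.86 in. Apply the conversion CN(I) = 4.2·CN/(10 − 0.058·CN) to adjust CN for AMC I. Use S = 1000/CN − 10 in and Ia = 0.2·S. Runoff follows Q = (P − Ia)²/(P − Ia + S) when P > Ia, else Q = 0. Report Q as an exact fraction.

Q = 748514881/243680850 in ≈ 3.072 in

NRCS table: woods, fair condition, soil group B → CN(II) = 60
Dry (AMC I): CN(I) = 4.2·60/(10 − 0.058·60) = 252/(163/25) = 6300/163 ≈ 38.650
Retention S: 1000/CN − 10 with CN=38.650 → S = 1000/63 ≈ 15.873 in
Ia = 0.2·(1000/63) = 200/63 in ≈ 3.175 in
Excess rainfall: 11.860 − 3.175 = 8.685 in; P > Ia so Q > 0
Q: (27359/3150)² ÷ (77359/3150) = 748514881/243680850 in (≈ 3.072 in)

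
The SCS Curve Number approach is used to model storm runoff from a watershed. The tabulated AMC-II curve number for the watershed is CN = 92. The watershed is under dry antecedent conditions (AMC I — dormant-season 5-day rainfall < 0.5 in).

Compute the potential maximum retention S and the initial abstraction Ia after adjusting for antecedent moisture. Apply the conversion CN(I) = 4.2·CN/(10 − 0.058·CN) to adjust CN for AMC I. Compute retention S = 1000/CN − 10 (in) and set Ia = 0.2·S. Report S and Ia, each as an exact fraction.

CN(I) from CN(II)=92: (4.2·92)/(10 − 0.058·92) = 48300/583 ≈ 82.847
Retention S: 1000/CN − 10 with CN=82.847 → S = 1000/483 ≈ 2.070 in
Ia = 0.2S: 0.2·2.070 = 0.414 in (exactly 200/483)

S = 1000/483 in ≈ 2.070 in; Ia = 200/483 in ≈ 0.414 in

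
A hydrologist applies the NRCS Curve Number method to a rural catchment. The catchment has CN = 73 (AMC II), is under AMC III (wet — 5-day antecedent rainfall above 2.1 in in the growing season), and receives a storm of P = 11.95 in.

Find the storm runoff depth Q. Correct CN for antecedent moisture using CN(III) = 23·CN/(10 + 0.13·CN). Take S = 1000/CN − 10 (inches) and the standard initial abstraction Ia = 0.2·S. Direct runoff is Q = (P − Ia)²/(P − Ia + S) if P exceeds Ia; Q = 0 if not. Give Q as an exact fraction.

Q = 152475411361/14925671980 in ≈ 10.216 in

CN(III) from CN(II)=73: (23·73)/(10 + 0.13·73) = 167900/1949 ≈ 86.147
S = 1000/(167900/1949) − 10 = 2700/1679 in ≈ 1.608 in
Initial abstraction Ia = S/5 = (2700/1679)/5 = 540/1679 ≈ 0.322 in
P − Ia = 11.950 − 0.322 = 390481/33580 ≈ 11.628 in (> 0, runoff occurs)
Q = (390481/33580)²/((390481/33580) + 2700/1679) = (152475411361/1127616400)/(444481/33580) = 152475411361/14925671980 in ≈ 10.216 in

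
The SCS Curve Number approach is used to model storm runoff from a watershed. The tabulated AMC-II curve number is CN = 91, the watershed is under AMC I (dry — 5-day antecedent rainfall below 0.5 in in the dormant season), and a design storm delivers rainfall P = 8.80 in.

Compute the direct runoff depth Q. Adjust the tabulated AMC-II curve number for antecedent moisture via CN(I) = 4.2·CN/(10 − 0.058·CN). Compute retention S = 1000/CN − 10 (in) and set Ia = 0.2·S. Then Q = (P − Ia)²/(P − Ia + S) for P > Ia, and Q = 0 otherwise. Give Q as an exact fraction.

Q = 175933696/27094795 in ≈ 6.493 in

Dry (AMC I): CN(I) = 4.2·91/(10 − 0.058·91) = (1911/5)/(2361/500) = 63700/787 ≈ 80.940
Retention S: 1000/CN − 10 with CN=80.940 → S = 1500/637 ≈ 2.355 in
Ia = 0.2·(1500/637) = 300/637 in ≈ 0.471 in
P − Ia = 8.800 − 0.471 = 26528/3185 ≈ 8.329 in (> 0, runoff occurs)
Runoff Q = (P−Ia)²/(P−Ia+S) = (8.329)²/(8.329+2.355) = 175933696/27094795 ≈ 6.493 in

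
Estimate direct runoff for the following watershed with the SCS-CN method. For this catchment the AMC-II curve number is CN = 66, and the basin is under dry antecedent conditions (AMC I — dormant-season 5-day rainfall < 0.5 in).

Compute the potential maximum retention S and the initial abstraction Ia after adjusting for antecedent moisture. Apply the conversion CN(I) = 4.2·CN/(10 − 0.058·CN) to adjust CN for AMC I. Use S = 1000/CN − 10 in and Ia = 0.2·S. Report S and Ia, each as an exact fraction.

Dry (AMC I): CN(I) = 4.2·66/(10 − 0.058·66) = (1386/5)/(1543/250) = 69300/1543 ≈ 44.913
S = 1000/(69300/1543) − 10 = 8500/693 in ≈ 12.266 in
Ia = 0.2S: 0.2·12.266 = 2.453 in (exactly 1700/693)

S = 8500/693 in ≈ 12.266 in; Ia = 1700/693 in ≈ 2.453 in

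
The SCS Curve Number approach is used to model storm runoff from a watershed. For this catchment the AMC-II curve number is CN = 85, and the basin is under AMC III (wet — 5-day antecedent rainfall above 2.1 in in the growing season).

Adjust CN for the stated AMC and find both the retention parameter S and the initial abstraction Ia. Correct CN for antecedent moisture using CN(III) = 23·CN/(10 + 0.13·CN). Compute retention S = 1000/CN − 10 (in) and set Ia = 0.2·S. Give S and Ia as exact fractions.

S = 300/391 in ≈ 0.767 in; Ia = 60/391 in ≈ 0.153 in

CN(III) from CN(II)=85: (23·85)/(10 + 0.13·85) = 39100/421 ≈ 92.874
S = 1000/(39100/421) − 10 = 300/391 in ≈ 0.767 in
Initial abstraction Ia = S/5 = (300/391)/5 = 60/391 ≈ 0.153 in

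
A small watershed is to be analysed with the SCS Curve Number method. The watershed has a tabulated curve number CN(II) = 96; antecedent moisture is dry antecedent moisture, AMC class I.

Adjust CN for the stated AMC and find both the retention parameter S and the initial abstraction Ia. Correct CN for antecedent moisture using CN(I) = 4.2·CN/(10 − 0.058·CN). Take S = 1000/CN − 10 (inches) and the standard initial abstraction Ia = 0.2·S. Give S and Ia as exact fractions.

S = 125/126 in ≈ 0.992 in; Ia = 25/126 in ≈ 0.198 in

Dry (AMC I): CN(I) = 4.2·96/(10 − 0.058·96) = (2016/5)/(554/125) = 25200/277 ≈ 90.975
S = 1000/(25200/277) − 10 = 125/126 in ≈ 0.992 in
Initial abstraction Ia = S/5 = (125/126)/5 = 25/126 ≈ 0.198 in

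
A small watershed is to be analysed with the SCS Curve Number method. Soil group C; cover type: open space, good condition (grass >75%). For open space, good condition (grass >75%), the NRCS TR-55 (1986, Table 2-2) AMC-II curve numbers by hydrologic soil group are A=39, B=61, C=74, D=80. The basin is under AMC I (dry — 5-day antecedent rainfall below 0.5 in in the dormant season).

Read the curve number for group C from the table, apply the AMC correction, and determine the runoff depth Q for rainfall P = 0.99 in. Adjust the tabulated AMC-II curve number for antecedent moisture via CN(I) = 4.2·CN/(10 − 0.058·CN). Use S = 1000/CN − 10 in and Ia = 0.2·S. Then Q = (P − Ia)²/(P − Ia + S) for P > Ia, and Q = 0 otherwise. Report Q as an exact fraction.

NRCS table: open space, good condition (grass >75%), soil group C → CN(II) = 74
Dry (AMC I): CN(I) = 4.2·74/(10 − 0.058·74) = (1554/5)/(1427/250) = 77700/1427 ≈ 54.450
Retention S: 1000/CN − 10 with CN=54.450 → S = 6500/777 ≈ 8.366 in
Ia = 0.2S: 0.2·8.366 = 1.673 in (exactly 1300/777)
P = 0.990 ≤ Ia = 1.673 in: entire storm abstracted, Q = 0.

Q = 0 in ≈ 0.000 in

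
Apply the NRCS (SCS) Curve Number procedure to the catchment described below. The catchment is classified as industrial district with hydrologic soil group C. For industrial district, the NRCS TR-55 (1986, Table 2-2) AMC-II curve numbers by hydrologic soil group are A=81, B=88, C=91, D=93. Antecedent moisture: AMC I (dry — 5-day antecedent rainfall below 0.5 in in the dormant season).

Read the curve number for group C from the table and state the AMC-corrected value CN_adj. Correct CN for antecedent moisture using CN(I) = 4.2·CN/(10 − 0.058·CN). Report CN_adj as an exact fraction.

NRCS table: industrial district, soil group C → CN(II) = 91
Adjust CN=91 to AMC I: 4.2·91/(10 − 0.058·91) → (1911/5) ÷ (2361/500) = 63700/787 ≈ 80.940

CN_adj = 63700/787 ≈ 80.940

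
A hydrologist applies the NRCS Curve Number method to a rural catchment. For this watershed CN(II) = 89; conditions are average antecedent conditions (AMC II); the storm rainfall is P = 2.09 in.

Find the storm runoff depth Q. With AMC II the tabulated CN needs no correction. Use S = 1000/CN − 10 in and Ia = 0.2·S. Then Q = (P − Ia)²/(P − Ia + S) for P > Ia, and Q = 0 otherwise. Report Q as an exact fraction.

CN(II) = 89; AMC II needs no correction.
S = 1000/89 − 10 = 110/89 in ≈ 1.236 in
Ia = 0.2S: 0.2·1.236 = 0.247 in (exactly 22/89)
Excess rainfall: 2.090 − 0.247 = 1.843 in; P > Ia so Q > 0
Q: (16401/8900)² ÷ (27401/8900) = 24453891/22169900 in (≈ 1.103 in)

Q = 24453891/22169900 in ≈ 1.103 in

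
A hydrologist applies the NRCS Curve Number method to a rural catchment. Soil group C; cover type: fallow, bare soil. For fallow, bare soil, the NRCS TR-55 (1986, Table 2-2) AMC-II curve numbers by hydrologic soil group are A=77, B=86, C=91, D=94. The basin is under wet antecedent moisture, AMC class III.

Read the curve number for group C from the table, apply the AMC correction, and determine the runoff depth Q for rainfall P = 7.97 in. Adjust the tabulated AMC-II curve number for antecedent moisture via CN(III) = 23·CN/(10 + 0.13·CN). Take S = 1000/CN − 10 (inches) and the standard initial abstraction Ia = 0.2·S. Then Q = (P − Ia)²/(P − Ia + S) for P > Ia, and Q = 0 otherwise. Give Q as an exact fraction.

Q = 2722899314641/364207325300 in ≈ 7.476 in

NRCS table: fallow, bare soil, soil group C → CN(II) = 91
Wet (AMC III): CN(III) = 23·91/(10 + 0.13·91) = 2093/(2183/100) = 209300/2183 ≈ 95.877
Max retention: S = 1000/(209300/2183) − 10 = 900/2093 in (≈ 0.430 in)
Initial abstraction Ia = S/5 = (900/2093)/5 = 180/2093 ≈ 0.086 in
Since P=7.970 > Ia=0.086: effective rainfall P−Ia = 1650121/209300 in
Q: (1650121/209300)² ÷ (1740121/209300) = 2722899314641/364207325300 in (≈ 7.476 in)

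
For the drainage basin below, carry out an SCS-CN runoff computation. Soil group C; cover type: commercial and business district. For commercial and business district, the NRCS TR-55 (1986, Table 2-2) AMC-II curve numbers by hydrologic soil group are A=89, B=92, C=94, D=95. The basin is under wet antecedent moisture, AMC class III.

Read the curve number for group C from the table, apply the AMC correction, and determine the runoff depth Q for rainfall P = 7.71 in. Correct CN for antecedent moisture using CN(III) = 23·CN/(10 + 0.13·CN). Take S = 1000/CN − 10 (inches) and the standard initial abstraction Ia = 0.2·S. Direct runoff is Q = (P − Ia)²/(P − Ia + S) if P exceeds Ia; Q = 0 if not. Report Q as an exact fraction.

Q = 228225052467/30896817700 in ≈ 7.387 in

NRCS table: commercial and business district, soil group C → CN(II) = 94
Wet (AMC III): CN(III) = 23·94/(10 + 0.13·94) = 2162/(1111/50) = 108100/1111 ≈ 97.300
S = 1000/(108100/1111) − 10 = 300/1081 in ≈ 0.278 in
Ia = 0.2·(300/1081) = 60/1081 in ≈ 0.056 in
P − Ia = 7.710 − 0.056 = 827451/108100 ≈ 7.654 in (> 0, runoff occurs)
Q = (827451/108100)²/((827451/108100) + 300/1081) = (684675157401/11685610000)/(857451/108100) = 228225052467/30896817700 in ≈ 7.387 in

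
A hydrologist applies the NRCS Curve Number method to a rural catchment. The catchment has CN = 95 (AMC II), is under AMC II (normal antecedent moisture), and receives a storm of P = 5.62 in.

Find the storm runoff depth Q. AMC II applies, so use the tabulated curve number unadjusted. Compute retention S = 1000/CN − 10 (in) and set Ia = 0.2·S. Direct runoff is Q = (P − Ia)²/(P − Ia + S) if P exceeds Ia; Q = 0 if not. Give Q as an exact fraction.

AMC II — tabulated CN = 95 applies directly.
Retention S: 1000/CN − 10 with CN=95.000 → S = 10/19 ≈ 0.526 in
Ia = 0.2S: 0.2·0.526 = 0.105 in (exactly 2/19)
P − Ia = 5.620 − 0.105 = 5239/950 ≈ 5.515 in (> 0, runoff occurs)
Q = (5239/950)²/((5239/950) + 10/19) = (27447121/902500)/(5739/950) = 27447121/5452050 in ≈ 5.034 in

Q = 27447121/5452050 in ≈ 5.034 in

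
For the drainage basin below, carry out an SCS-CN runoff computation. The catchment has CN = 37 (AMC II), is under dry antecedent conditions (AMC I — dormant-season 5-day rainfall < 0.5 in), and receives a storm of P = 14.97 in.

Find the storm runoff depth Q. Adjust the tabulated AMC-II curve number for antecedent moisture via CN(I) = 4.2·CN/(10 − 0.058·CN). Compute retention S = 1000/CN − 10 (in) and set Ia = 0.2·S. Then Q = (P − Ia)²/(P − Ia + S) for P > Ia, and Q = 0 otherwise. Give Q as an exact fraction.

Adjust CN=37 to AMC I: 4.2·37/(10 − 0.058·37) → (777/5) ÷ (3927/500) = 3700/187 ≈ 19.786
Retention S: 1000/CN − 10 with CN=19.786 → S = 1500/37 ≈ 40.541 in
Ia = 0.2·(1500/37) = 300/37 in ≈ 8.108 in
P − Ia = 14.970 − 8.108 = 25389/3700 ≈ 6.862 in (> 0, runoff occurs)
Runoff Q = (P−Ia)²/(P−Ia+S) = (6.862)²/(6.862+40.541) = 214867107/216313100 ≈ 0.993 in

Q = 214867107/216313100 in ≈ 0.993 in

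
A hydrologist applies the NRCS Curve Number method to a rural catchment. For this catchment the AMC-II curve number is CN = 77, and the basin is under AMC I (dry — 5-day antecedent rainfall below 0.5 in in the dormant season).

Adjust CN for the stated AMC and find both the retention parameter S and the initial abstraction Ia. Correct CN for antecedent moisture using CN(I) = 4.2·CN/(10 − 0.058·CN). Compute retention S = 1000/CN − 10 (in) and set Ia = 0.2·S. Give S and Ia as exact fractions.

Adjust CN=77 to AMC I: 4.2·77/(10 − 0.058·77) → (1617/5) ÷ (2767/500) = 161700/2767 ≈ 58.439
Retention S: 1000/CN − 10 with CN=58.439 → S = 11500/1617 ≈ 7.112 in
Initial abstraction Ia = S/5 = (11500/1617)/5 = 2300/1617 ≈ 1.422 in

S = 11500/1617 in ≈ 7.112 in; Ia = 2300/1617 in ≈ 1.422 in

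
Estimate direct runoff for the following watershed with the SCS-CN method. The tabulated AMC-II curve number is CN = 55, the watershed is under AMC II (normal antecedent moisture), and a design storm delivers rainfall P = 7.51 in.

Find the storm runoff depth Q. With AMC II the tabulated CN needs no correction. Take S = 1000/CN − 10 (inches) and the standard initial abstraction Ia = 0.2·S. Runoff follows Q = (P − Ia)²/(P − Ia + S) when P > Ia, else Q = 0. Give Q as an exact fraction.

CN(II) = 55; AMC II needs no correction.
Max retention: S = 1000/55 − 10 = 90/11 in (≈ 8.182 in)
Initial abstraction Ia = S/5 = (90/11)/5 = 18/11 ≈ 1.636 in
Since P=7.510 > Ia=1.636: effective rainfall P−Ia = 6461/1100 in
Q = (6461/1100)²/((6461/1100) + 90/11) = (41744521/1210000)/(15461/1100) = 41744521/17007100 in ≈ 2.455 in

Q = 41744521/17007100 in ≈ 2.455 in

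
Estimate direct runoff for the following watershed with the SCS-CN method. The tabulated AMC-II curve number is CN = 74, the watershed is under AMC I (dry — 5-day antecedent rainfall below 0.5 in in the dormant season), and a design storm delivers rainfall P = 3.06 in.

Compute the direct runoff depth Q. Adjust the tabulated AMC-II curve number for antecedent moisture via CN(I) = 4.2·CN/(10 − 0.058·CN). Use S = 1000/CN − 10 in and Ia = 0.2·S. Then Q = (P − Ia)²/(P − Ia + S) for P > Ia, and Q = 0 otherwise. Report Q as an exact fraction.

CN(I) from CN(II)=74: (4.2·74)/(10 − 0.058·74) = 77700/1427 ≈ 54.450
S = 1000/(77700/1427) − 10 = 6500/777 in ≈ 8.366 in
Initial abstraction Ia = S/5 = (6500/777)/5 = 1300/777 ≈ 1.673 in
Since P=3.060 > Ia=1.673: effective rainfall P−Ia = 53881/38850 in
Runoff Q = (P−Ia)²/(P−Ia+S) = (1.387)²/(1.387+8.366) = 2903162161/14719526850 ≈ 0.197 in

Q = 2903162161/14719526850 in ≈ 0.197 in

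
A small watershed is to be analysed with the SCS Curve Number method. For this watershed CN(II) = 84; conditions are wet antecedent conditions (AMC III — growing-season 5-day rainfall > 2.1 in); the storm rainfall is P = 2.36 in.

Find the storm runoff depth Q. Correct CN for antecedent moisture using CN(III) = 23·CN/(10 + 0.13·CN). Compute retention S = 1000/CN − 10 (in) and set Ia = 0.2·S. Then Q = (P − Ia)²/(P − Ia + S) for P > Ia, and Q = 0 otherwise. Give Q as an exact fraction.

Q = 702091009/440701275 in ≈ 1.593 in

Wet (AMC III): CN(III) = 23·84/(10 + 0.13·84) = 1932/(523/25) = 48300/523 ≈ 92.352
Max retention: S = 1000/(48300/523) − 10 = 400/483 in (≈ 0.828 in)
Initial abstraction Ia = S/5 = (400/483)/5 = 80/483 ≈ 0.166 in
P − Ia = 2.360 − 0.166 = 26497/12075 ≈ 2.194 in (> 0, runoff occurs)
Q: (26497/12075)² ÷ (36497/12075) = 702091009/440701275 in (≈ 1.593 in)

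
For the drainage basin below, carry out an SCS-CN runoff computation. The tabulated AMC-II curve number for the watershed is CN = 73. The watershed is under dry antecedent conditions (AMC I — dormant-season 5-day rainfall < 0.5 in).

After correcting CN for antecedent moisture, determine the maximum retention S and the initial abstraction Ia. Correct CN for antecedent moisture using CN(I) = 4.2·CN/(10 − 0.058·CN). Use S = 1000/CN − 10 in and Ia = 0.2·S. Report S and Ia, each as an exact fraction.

Adjust CN=73 to AMC I: 4.2·73/(10 − 0.058·73) → (1533/5) ÷ (2883/500) = 51100/961 ≈ 53.174
Max retention: S = 1000/(51100/961) − 10 = 4500/511 in (≈ 8.806 in)
Ia = 0.2·(4500/511) = 900/511 in ≈ 1.761 in

S = 4500/511 in ≈ 8.806 in; Ia = 900/511 in ≈ 1.761 in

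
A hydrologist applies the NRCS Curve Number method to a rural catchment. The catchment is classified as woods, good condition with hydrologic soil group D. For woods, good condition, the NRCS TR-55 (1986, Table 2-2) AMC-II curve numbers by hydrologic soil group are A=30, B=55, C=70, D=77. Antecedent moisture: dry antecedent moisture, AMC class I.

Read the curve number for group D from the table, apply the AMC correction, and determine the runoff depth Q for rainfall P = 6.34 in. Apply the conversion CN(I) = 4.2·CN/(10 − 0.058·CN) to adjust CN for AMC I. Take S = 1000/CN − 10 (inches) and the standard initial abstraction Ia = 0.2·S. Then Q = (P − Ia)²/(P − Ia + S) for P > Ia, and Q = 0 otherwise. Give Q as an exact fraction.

NRCS table: woods, good condition, soil group D → CN(II) = 77
CN(I) from CN(II)=77: (4.2·77)/(10 − 0.058·77) = 161700/2767 ≈ 58.439
Retention S: 1000/CN − 10 with CN=58.439 → S = 11500/1617 ≈ 7.112 in
Ia = 0.2S: 0.2·7.112 = 1.422 in (exactly 2300/1617)
Since P=6.340 > Ia=1.422: effective rainfall P−Ia = 397589/80850 in
Runoff Q = (P−Ia)²/(P−Ia+S) = (4.918)²/(4.918+7.112) = 158077012921/78633820650 ≈ 2.010 in

Q = 158077012921/78633820650 in ≈ 2.010 in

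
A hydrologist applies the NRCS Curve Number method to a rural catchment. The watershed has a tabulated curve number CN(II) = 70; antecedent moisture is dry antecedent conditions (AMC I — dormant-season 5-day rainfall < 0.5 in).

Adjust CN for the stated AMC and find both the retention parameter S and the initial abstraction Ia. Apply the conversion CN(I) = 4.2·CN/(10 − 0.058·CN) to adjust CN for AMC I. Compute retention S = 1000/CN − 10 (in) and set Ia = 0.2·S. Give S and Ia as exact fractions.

S = 500/49 in ≈ 10.204 in; Ia = 100/49 in ≈ 2.041 in

Dry (AMC I): CN(I) = 4.2·70/(10 − 0.058·70) = 294/(297/50) = 4900/99 ≈ 49.495
Max retention: S = 1000/(4900/99) − 10 = 500/49 in (≈ 10.204 in)
Initial abstraction Ia = S/5 = (500/49)/5 = 100/49 ≈ 2.041 in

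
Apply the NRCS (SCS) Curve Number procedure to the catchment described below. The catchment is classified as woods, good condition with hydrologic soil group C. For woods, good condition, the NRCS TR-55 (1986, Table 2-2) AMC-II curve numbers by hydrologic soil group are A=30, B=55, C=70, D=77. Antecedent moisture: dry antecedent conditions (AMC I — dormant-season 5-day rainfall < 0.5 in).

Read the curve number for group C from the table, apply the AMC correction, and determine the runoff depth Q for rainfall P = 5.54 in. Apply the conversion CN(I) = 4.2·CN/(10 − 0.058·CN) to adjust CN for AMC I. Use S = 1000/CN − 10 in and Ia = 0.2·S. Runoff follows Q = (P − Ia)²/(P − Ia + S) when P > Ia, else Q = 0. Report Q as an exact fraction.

NRCS table: woods, good condition, soil group C → CN(II) = 70
CN(I) from CN(II)=70: (4.2·70)/(10 − 0.058·70) = 4900/99 ≈ 49.495
Retention S: 1000/CN − 10 with CN=49.495 → S = 500/49 ≈ 10.204 in
Ia = 0.2S: 0.2·10.204 = 2.041 in (exactly 100/49)
Since P=5.540 > Ia=2.041: effective rainfall P−Ia = 8573/2450 in
Q = (8573/2450)²/((8573/2450) + 500/49) = (73496329/6002500)/(33573/2450) = 73496329/82253850 in ≈ 0.894 in

Q = 73496329/82253850 in ≈ 0.894 in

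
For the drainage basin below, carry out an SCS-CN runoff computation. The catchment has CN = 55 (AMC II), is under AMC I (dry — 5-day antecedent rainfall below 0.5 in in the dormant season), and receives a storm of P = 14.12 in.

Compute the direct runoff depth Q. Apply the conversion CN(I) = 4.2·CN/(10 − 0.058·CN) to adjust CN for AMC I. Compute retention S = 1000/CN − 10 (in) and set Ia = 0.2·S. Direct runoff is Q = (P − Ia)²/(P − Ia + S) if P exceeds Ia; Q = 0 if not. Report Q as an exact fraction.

Q = 387341761/110073425 in ≈ 3.519 in

CN(I) from CN(II)=55: (4.2·55)/(10 − 0.058·55) = 7700/227 ≈ 33.921
S = 1000/(7700/227) − 10 = 1500/77 in ≈ 19.481 in
Ia = 0.2·(1500/77) = 300/77 in ≈ 3.896 in
Since P=14.120 > Ia=3.896: effective rainfall P−Ia = 19681/1925 in
Q: (19681/1925)² ÷ (57181/1925) = 387341761/110073425 in (≈ 3.519 in)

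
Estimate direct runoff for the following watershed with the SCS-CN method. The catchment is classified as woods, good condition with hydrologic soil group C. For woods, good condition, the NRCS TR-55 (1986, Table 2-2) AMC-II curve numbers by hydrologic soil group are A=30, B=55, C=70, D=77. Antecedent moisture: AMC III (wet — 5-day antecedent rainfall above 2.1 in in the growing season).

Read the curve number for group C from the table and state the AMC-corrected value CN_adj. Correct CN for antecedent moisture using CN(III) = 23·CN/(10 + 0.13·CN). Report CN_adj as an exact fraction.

CN_adj = 16100/191 ≈ 84.293

NRCS table: woods, good condition, soil group C → CN(II) = 70
CN(III) from CN(II)=70: (23·70)/(10 + 0.13·70) = 16100/191 ≈ 84.293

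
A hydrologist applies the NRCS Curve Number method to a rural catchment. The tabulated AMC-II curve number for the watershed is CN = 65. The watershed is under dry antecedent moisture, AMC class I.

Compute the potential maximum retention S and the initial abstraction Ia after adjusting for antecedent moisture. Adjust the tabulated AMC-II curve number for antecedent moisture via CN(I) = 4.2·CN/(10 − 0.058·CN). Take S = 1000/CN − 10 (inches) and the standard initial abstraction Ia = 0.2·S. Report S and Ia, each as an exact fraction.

Adjust CN=65 to AMC I: 4.2·65/(10 − 0.058·65) → 273 ÷ (623/100) = 3900/89 ≈ 43.820
Retention S: 1000/CN − 10 with CN=43.820 → S = 500/39 ≈ 12.821 in
Ia = 0.2S: 0.2·12.821 = 2.564 in (exactly 100/39)

S = 500/39 in ≈ 12.821 in; Ia = 100/39 in ≈ 2.564 in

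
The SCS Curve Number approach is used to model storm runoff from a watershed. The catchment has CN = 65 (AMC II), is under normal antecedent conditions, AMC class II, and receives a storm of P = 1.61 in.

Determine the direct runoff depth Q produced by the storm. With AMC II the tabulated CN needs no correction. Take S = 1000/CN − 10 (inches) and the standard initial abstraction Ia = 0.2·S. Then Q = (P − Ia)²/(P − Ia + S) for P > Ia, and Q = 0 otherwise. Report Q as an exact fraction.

AMC II — tabulated CN = 65 applies directly.
S = 1000/65 − 10 = 70/13 in ≈ 5.385 in
Initial abstraction Ia = S/5 = (70/13)/5 = 14/13 ≈ 1.077 in
P − Ia = 1.610 − 1.077 = 693/1300 ≈ 0.533 in (> 0, runoff occurs)
Runoff Q = (P−Ia)²/(P−Ia+S) = (0.533)²/(0.533+5.385) = 9801/204100 ≈ 0.048 in

Q = 9801/204100 in ≈ 0.048 in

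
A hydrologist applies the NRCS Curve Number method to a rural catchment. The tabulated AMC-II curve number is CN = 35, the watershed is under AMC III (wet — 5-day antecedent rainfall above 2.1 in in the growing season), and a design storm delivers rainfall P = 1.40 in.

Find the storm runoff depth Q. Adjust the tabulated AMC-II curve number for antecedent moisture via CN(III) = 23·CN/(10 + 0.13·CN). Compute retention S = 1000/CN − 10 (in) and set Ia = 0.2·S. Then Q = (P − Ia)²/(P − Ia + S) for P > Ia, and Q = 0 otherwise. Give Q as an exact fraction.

Adjust CN=35 to AMC III: 23·35/(10 + 0.13·35) → 805 ÷ (291/20) = 16100/291 ≈ 55.326
Retention S: 1000/CN − 10 with CN=55.326 → S = 1300/161 ≈ 8.075 in
Initial abstraction Ia = S/5 = (1300/161)/5 = 260/161 ≈ 1.615 in
P = 1.400 ≤ Ia = 1.615 in: entire storm abstracted, Q = 0.

Q = 0 in ≈ 0.000 in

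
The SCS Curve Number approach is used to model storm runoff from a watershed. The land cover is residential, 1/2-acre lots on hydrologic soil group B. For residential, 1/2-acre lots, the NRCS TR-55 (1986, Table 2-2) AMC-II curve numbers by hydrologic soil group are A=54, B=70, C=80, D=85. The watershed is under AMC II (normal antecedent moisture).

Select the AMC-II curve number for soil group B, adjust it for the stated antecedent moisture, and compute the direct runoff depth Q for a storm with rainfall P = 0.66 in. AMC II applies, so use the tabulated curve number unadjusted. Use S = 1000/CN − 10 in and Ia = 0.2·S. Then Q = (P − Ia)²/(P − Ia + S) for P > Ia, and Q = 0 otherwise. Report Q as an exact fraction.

NRCS table: residential, 1/2-acre lots, soil group B → CN(II) = 70
AMC II — tabulated CN = 70 applies directly.
S = 1000/70 − 10 = 30/7 in ≈ 4.286 in
Initial abstraction Ia = S/5 = (30/7)/5 = 6/7 ≈ 0.857 in
P = 0.660 ≤ Ia = 0.857 in: entire storm abstracted, Q = 0.

Q = 0 in ≈ 0.000 in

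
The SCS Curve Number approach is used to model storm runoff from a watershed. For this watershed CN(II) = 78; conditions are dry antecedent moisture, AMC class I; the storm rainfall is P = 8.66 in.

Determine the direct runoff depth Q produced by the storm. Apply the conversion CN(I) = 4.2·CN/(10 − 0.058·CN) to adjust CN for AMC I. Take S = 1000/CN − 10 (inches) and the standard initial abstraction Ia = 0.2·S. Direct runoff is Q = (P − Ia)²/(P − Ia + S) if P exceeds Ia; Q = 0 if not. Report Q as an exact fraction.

Q = 89776339129/23530975650 in ≈ 3.815 in

CN(I) from CN(II)=78: (4.2·78)/(10 − 0.058·78) = 81900/1369 ≈ 59.825
Max retention: S = 1000/(81900/1369) − 10 = 5500/819 in (≈ 6.716 in)
Ia = 0.2S: 0.2·6.716 = 1.343 in (exactly 1100/819)
P − Ia = 8.660 − 1.343 = 299627/40950 ≈ 7.317 in (> 0, runoff occurs)
Runoff Q = (P−Ia)²/(P−Ia+S) = (7.317)²/(7.317+6.716) = 89776339129/23530975650 ≈ 3.815 in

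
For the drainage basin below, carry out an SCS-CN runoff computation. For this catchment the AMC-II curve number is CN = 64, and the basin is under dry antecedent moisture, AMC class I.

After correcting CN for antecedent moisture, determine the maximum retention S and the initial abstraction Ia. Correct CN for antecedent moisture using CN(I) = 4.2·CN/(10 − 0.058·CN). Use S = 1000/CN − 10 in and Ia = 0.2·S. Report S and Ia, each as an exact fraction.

Dry (AMC I): CN(I) = 4.2·64/(10 − 0.058·64) = (1344/5)/(786/125) = 5600/131 ≈ 42.748
S = 1000/(5600/131) − 10 = 375/28 in ≈ 13.393 in
Ia = 0.2·(375/28) = 75/28 in ≈ 2.679 in

S = 375/28 in ≈ 13.393 in; Ia = 75/28 in ≈ 2.679 in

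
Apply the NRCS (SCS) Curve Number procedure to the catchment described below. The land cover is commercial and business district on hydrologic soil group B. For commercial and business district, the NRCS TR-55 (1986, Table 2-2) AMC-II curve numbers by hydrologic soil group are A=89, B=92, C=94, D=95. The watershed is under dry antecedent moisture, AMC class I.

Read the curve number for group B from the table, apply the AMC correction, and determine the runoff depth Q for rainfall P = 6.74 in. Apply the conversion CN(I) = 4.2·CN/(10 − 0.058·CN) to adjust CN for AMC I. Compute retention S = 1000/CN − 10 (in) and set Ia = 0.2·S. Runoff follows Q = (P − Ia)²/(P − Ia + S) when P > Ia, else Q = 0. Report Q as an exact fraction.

Q = 23338978441/4896919650 in ≈ 4.766 in

NRCS table: commercial and business district, soil group B → CN(II) = 92
Adjust CN=92 to AMC I: 4.2·92/(10 − 0.058·92) → (1932/5) ÷ (583/125) = 48300/583 ≈ 82.847
Max retention: S = 1000/(48300/583) − 10 = 1000/483 in (≈ 2.070 in)
Ia = 0.2S: 0.2·2.070 = 0.414 in (exactly 200/483)
Excess rainfall: 6.740 − 0.414 = 6.326 in; P > Ia so Q > 0
Runoff Q = (P−Ia)²/(P−Ia+S) = (6.326)²/(6.326+2.070) = 23338978441/4896919650 ≈ 4.766 in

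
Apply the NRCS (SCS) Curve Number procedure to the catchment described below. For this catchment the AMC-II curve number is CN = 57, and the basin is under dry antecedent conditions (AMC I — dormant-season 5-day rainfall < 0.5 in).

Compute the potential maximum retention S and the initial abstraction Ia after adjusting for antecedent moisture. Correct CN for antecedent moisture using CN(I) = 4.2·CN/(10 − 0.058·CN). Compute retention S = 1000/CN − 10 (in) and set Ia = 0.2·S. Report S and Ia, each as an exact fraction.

Dry (AMC I): CN(I) = 4.2·57/(10 − 0.058·57) = (1197/5)/(3347/500) = 119700/3347 ≈ 35.763
Retention S: 1000/CN − 10 with CN=35.763 → S = 21500/1197 ≈ 17.962 in
Ia = 0.2·(21500/1197) = 4300/1197 in ≈ 3.592 in

S = 21500/1197 in ≈ 17.962 in; Ia = 4300/1197 in ≈ 3.592 in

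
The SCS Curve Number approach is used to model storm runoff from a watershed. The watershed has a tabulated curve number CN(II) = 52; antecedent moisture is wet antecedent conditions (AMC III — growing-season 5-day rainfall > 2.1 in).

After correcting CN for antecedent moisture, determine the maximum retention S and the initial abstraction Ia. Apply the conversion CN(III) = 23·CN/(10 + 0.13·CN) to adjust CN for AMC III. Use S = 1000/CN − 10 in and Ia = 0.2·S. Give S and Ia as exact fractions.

CN(III) from CN(II)=52: (23·52)/(10 + 0.13·52) = 29900/419 ≈ 71.360
S = 1000/(29900/419) − 10 = 1200/299 in ≈ 4.013 in
Initial abstraction Ia = S/5 = (1200/299)/5 = 240/299 ≈ 0.803 in

S = 1200/299 in ≈ 4.013 in; Ia = 240/299 in ≈ 0.803 in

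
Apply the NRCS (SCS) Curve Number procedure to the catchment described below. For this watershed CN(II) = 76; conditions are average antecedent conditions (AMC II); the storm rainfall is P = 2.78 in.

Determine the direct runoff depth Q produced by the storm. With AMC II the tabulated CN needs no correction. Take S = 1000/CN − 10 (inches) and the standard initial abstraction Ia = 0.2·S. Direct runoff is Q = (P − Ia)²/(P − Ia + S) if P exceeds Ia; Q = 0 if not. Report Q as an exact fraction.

Q = 4165681/4788950 in ≈ 0.870 in

CN(II) = 76; AMC II needs no correction.
Retention S: 1000/CN − 10 with CN=76.000 → S = 60/19 ≈ 3.158 in
Initial abstraction Ia = S/5 = (60/19)/5 = 12/19 ≈ 0.632 in
Since P=2.780 > Ia=0.632: effective rainfall P−Ia = 2041/950 in
Q: (2041/950)² ÷ (5041/950) = 4165681/4788950 in (≈ 0.870 in)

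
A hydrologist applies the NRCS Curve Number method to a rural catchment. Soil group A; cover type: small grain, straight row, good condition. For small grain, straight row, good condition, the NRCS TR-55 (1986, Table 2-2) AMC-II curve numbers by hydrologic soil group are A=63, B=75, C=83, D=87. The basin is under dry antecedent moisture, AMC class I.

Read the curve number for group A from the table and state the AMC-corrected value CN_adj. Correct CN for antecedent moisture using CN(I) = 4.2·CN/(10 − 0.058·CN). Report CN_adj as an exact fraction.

CN_adj = 132300/3173 ≈ 41.696

NRCS table: small grain, straight row, good condition, soil group A → CN(II) = 63
Dry (AMC I): CN(I) = 4.2·63/(10 − 0.058·63) = (1323/5)/(3173/500) = 132300/3173 ≈ 41.696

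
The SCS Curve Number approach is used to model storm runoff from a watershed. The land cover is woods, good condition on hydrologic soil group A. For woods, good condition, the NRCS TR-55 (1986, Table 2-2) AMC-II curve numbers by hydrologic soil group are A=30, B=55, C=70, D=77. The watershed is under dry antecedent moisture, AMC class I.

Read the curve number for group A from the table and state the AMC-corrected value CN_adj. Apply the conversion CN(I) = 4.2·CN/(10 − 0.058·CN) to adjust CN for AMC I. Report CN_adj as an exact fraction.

CN_adj = 900/59 ≈ 15.254

NRCS table: woods, good condition, soil group A → CN(II) = 30
Dry (AMC I): CN(I) = 4.2·30/(10 − 0.058·30) = 126/(413/50) = 900/59 ≈ 15.254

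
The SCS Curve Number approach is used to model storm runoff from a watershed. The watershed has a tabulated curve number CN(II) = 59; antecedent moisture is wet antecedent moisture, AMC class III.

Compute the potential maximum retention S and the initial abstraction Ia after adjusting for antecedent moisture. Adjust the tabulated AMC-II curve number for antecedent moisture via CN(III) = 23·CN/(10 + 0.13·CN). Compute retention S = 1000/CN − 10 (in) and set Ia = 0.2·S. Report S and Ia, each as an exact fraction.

S = 4100/1357 in ≈ 3.021 in; Ia = 820/1357 in ≈ 0.604 in

CN(III) from CN(II)=59: (23·59)/(10 + 0.13·59) = 135700/1767 ≈ 76.797
S = 1000/(135700/1767) − 10 = 4100/1357 in ≈ 3.021 in
Ia = 0.2S: 0.2·3.021 = 0.604 in (exactly 820/1357)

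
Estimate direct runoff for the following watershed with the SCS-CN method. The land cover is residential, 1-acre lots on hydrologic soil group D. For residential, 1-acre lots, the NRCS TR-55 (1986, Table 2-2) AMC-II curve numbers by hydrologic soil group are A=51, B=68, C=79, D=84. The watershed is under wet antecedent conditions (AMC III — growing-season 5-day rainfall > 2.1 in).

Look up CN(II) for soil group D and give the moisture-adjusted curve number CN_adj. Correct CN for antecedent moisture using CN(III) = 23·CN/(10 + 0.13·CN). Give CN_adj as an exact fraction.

NRCS table: residential, 1-acre lots, soil group D → CN(II) = 84
Wet (AMC III): CN(III) = 23·84/(10 + 0.13·84) = 1932/(523/25) = 48300/523 ≈ 92.352

CN_adj = 48300/523 ≈ 92.352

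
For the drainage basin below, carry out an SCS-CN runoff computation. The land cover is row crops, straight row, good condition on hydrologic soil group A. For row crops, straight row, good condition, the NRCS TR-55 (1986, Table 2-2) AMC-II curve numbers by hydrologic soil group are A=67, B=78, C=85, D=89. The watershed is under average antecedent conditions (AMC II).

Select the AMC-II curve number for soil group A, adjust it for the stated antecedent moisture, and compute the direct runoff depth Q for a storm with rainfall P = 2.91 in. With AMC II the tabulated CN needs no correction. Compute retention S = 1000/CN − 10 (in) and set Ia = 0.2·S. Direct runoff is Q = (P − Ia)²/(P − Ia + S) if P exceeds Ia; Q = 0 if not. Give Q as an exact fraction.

Q = 55444203/102503300 in ≈ 0.541 in

NRCS table: row crops, straight row, good condition, soil group A → CN(II) = 67
AMC II — tabulated CN = 67 applies directly.
S = 1000/67 − 10 = 330/67 in ≈ 4.925 in
Ia = 0.2S: 0.2·4.925 = 0.985 in (exactly 66/67)
P − Ia = 2.910 − 0.985 = 12897/6700 ≈ 1.925 in (> 0, runoff occurs)
Q = (12897/6700)²/((12897/6700) + 330/67) = (166332609/44890000)/(45897/6700) = 55444203/102503300 in ≈ 0.541 in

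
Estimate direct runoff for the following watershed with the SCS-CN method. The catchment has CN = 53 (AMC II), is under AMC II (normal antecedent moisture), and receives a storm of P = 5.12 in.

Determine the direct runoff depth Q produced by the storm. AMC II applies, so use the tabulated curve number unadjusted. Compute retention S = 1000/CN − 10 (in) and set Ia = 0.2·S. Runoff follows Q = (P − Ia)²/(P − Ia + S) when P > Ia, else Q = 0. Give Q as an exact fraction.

CN(II) = 53; AMC II needs no correction.
Max retention: S = 1000/53 − 10 = 470/53 in (≈ 8.868 in)
Ia = 0.2·(470/53) = 94/53 in ≈ 1.774 in
Excess rainfall: 5.120 − 1.774 = 3.346 in; P > Ia so Q > 0
Runoff Q = (P−Ia)²/(P−Ia+S) = (3.346)²/(3.346+8.868) = 4915089/5360950 ≈ 0.917 in

Q = 4915089/5360950 in ≈ 0.917 in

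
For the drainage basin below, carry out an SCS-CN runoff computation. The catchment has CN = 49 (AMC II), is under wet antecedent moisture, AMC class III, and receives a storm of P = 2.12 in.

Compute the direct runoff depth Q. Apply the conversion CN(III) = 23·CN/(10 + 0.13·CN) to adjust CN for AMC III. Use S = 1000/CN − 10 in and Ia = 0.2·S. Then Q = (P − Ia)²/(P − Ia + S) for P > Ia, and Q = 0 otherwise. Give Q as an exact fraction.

CN(III) from CN(II)=49: (23·49)/(10 + 0.13·49) = 112700/1637 ≈ 68.845
Retention S: 1000/CN − 10 with CN=68.845 → S = 5100/1127 ≈ 4.525 in
Ia = 0.2·(5100/1127) = 1020/1127 in ≈ 0.905 in
Since P=2.120 > Ia=0.905: effective rainfall P−Ia = 34231/28175 in
Q: (34231/28175)² ÷ (161731/28175) = 1171761361/4556770925 in (≈ 0.257 in)

Q = 1171761361/4556770925 in ≈ 0.257 in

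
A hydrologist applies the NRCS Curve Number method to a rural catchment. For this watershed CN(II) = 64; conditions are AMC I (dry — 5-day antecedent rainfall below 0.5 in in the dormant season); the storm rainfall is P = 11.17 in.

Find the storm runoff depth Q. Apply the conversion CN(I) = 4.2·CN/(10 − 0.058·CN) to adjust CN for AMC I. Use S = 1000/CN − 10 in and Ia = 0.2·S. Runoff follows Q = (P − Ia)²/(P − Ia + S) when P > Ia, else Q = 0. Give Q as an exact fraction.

Q = 8832784/2680825 in ≈ 3.295 in

CN(I) from CN(II)=64: (4.2·64)/(10 − 0.058·64) = 5600/131 ≈ 42.748
S = 1000/(5600/131) − 10 = 375/28 in ≈ 13.393 in
Ia = 0.2·(375/28) = 75/28 in ≈ 2.679 in
P − Ia = 11.170 − 2.679 = 1486/175 ≈ 8.491 in (> 0, runoff occurs)
Q = (1486/175)²/((1486/175) + 375/28) = (2208196/30625)/(15319/700) = 8832784/2680825 in ≈ 3.295 in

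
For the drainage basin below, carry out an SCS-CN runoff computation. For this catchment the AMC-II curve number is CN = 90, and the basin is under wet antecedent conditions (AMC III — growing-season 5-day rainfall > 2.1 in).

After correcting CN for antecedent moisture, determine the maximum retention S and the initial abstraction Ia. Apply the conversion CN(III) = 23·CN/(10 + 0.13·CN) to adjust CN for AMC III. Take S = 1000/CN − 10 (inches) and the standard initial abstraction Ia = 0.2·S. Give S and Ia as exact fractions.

S = 100/207 in ≈ 0.483 in; Ia = 20/207 in ≈ 0.097 in

Adjust CN=90 to AMC III: 23·90/(10 + 0.13·90) → 2070 ÷ (217/10) = 20700/217 ≈ 95.392
Retention S: 1000/CN − 10 with CN=95.392 → S = 100/207 ≈ 0.483 in
Ia = 0.2S: 0.2·0.483 = 0.097 in (exactly 20/207)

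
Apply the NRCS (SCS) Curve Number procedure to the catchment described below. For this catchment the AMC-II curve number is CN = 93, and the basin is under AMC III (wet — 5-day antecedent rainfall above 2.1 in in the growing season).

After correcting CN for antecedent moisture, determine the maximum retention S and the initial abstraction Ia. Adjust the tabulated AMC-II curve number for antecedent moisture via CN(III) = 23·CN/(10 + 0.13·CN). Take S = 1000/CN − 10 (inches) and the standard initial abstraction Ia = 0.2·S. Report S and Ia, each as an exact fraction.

CN(III) from CN(II)=93: (23·93)/(10 + 0.13·93) = 213900/2209 ≈ 96.831
Retention S: 1000/CN − 10 with CN=96.831 → S = 700/2139 ≈ 0.327 in
Initial abstraction Ia = S/5 = (700/2139)/5 = 140/2139 ≈ 0.065 in

S = 700/2139 in ≈ 0.327 in; Ia = 140/2139 in ≈ 0.065 in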